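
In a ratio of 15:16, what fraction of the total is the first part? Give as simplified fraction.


Total parts = 15 + 16 = 31
First part fraction = 15/31
Simplify: 15/31 = 15/31

15/31


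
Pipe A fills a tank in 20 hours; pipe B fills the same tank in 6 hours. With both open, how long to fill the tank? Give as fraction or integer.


Rate of A = 1/20 job per hour
Rate of B = 1/6 job per hour
Combined rate = 1/20 + 1/6
Find common denominator: (6 + 20)/(20*6) = 26/120
Combined rate = 13/60 job per hour
Time together = 1 / (13/60) = 60/13 hours

60/13


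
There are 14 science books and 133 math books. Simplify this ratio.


Find GCD(14, 133)
GCD = 7
Divide both by 7: 14/7 = 2, 133/7 = 19
Simplified ratio = 2:19

2:19


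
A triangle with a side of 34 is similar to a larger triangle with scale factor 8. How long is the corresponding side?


Similar triangles have proportional sides
Scale factor = 8
Smaller side = 34
Corresponding larger side = 34 * 8
= 272

272


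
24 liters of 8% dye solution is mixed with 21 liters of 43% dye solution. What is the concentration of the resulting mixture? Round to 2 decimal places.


Solute in mixture 1 = 8% of 24 L = 24*8/100 = 48/25 L
Solute in mixture 2 = 43% of 21 L = 21*43/100 = 903/100 L
Total solute = 48/25 + 903/100 = 219/20 L
Total volume = 24 + 21 = 45 L
Final concentration = 219/20/45 * 100 = 24.33%

24.33


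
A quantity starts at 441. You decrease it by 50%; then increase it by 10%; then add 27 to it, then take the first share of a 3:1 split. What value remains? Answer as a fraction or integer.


Start with 441.
Step 1: Decrease by 50%: 441 * 50/100 = 441/2
Step 2: Increase by 10%: 441/2 * 110/100 = 4851/20
Step 3: Add 27: 4851/20+27=5391/20; split 3:1 first = 5391/20*3/4 = 16173/80
Final result = 16173/80

16173/80


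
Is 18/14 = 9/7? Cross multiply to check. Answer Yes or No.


Cross multiply to check 18/14 = 9/7
Left cross product: 18 * 7 = 126
Right cross product: 14 * 9 = 126
126 = 126
Equal, so proportions match => Yes

Yes


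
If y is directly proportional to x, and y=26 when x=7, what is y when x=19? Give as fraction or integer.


Direct proportion: y = kx
Find k: k = 26/7 = 26/7
Compute y at x=19: y = 26/7 * 19
y = 494/7

494/7


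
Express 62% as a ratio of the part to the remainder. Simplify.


Part = 62%, Remainder = 38%
Ratio = 62:38
GCD(62, 38) = 2
Simplify: 31:19 = 31:19

31:19


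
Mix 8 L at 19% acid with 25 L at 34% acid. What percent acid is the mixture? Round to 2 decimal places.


Solute in mixture 1 = 19% of 8 L = 8*19/100 = 38/25 L
Solute in mixture 2 = 34% of 25 L = 25*34/100 = 17/2 L
Total solute = 38/25 + 17/2 = 501/50 L
Total volume = 8 + 25 = 33 L
Final concentration = 501/50/33 * 100 = 30.36%

30.36


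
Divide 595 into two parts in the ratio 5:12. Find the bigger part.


Total parts = 5 + 12 = 17
Value per part = 595 / 17 = 35
First share = 5 * 35 = 175
Second share = 12 * 35 = 420
Larger share = 420

420


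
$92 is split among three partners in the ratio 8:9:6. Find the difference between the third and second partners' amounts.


Total parts = 8 + 9 + 6 = 23
Value per part = 92 / 23 = 4
Shares: 8*4=32, 9*4=36, 6*4=24
Third share = 24, second share = 36
Difference = |24 - 36| = 12

12


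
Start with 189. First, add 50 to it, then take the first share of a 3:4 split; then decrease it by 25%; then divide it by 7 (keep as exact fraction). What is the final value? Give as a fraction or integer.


Start with 189.
Step 1: Add 50: 189+50=239; split 3:4 first = 239*3/7 = 717/7
Step 2: Decrease by 25%: 717/7 * 75/100 = 2151/28
Step 3: Divide by 7: 2151/28 / 7 = 2151/196
Final result = 2151/196

2151/196


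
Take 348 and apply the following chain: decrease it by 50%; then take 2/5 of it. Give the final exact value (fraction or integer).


Start with 348.
Step 1: Decrease by 50%: 348 * 50/100 = 174
Step 2: Take 2/5: 174 * 2/5 = 348/5
Final result = 348/5

348/5


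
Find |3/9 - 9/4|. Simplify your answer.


Simplify: 3/9 = 1/3 and 9/4 = 9/4
Find common denominator: LCD = 12
Convert: 4/12 and 27/12
Difference = |4 - 27|/12 = 23/12
Simplified = 23/12

23/12


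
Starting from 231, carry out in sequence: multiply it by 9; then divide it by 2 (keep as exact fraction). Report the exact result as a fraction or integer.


Start with 231.
Step 1: Multiply by 9: 231 * 9 = 2079
Step 2: Divide by 2: 2079 / 2 = 2079/2
Final result = 2079/2

2079/2


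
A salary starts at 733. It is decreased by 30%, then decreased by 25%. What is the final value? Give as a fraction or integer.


Start: 733
Step 1: decrease by 30% => multiply by 70/100
  733 * 70/100 = 5131/10
Step 2: decrease by 25% => multiply by 75/100
  5131/10 * 75/100 = 15393/40
Final value = 15393/40

15393/40


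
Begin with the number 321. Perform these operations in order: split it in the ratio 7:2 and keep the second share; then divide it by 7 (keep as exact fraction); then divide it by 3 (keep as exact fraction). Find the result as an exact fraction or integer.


Start with 321.
Step 1: Split 7:2, second share = 321 * 2/9 = 214/3
Step 2: Divide by 7: 214/3 / 7 = 214/21
Step 3: Divide by 3: 214/21 / 3 = 214/63
Final result = 214/63

214/63


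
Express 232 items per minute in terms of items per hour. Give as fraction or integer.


Converting from per minute to per hour
Rate = 232 items per minute
Multiply by 60: 232 * 60
= 13920 items per hour

13920


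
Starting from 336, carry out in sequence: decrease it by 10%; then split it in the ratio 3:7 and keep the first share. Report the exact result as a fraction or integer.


Start with 336.
Step 1: Decrease by 10%: 336 * 90/100 = 1512/5
Step 2: Split 3:7, first share = 1512/5 * 3/10 = 2268/25
Final result = 2268/25

2268/25


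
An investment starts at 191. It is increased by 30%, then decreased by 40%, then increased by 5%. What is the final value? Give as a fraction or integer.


Start: 191
Step 1: increase by 30% => multiply by 130/100
  191 * 130/100 = 2483/10
Step 2: decrease by 40% => multiply by 60/100
  2483/10 * 60/100 = 7449/50
Step 3: increase by 5% => multiply by 105/100
  7449/50 * 105/100 = 156429/1000
Final value = 156429/1000

156429/1000


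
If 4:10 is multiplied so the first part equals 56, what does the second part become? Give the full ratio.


Original ratio: 4:10
First term target: 56
Scale factor = 56 / 4 = 14
Multiply second term: 10 * 14 = 140
Equivalent ratio = 56:140

56:140


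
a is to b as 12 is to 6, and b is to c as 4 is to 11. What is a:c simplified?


Given a:b = 12:6 and b:c = 4:11
Make b consistent. Multiply first ratio by 4: a:b = 48:24
Multiply second ratio by 6: b:c = 24:66
Now b = 24 in both, so a:b:c = 48:24:66
Therefore a:c = 48:66
Simplify by GCD: a:c = 8:11

8:11


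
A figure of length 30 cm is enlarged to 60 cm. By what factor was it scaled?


Original length = 30 cm
Scaled length = 60 cm
Scale factor = 60 / 30
= 2

2


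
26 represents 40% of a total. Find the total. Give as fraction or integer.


Given: 26 is 40% of the whole
Set up: 26 = 40/100 * whole
whole = 26 * 100 / 40
whole = 2600 / 40
whole = 65

65


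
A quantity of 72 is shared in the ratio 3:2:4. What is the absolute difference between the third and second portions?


Total parts = 3 + 2 + 4 = 9
Value per part = 72 / 9 = 8
Shares: 3*8=24, 2*8=16, 4*8=32
Third share = 32, second share = 16
Difference = |32 - 16| = 16

16


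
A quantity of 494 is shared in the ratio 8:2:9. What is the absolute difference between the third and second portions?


Total parts = 8 + 2 + 9 = 19
Value per part = 494 / 19 = 26
Shares: 8*26=208, 2*26=52, 9*26=234
Third share = 234, second share = 52
Difference = |234 - 52| = 182

182


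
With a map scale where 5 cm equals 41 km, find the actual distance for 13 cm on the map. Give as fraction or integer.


Map scale: 5 cm = 41 km
Measured distance on map = 13 cm
Set up proportion: 13 * 41 / 5
= 533 / 5
= 533/5 km

533/5


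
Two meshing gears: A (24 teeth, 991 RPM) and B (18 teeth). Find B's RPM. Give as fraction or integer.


Gear ratio: teeth_A * RPM_A = teeth_B * RPM_B
24 * 991 = 18 * RPM_B
23784 = 18 * RPM_B
RPM_B = 23784 / 18
RPM_B = 3964/3

3964/3


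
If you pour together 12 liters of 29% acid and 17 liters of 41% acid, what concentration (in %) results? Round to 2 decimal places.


Solute in mixture 1 = 29% of 12 L = 12*29/100 = 87/25 L
Solute in mixture 2 = 41% of 17 L = 17*41/100 = 697/100 L
Total solute = 87/25 + 697/100 = 209/20 L
Total volume = 12 + 17 = 29 L
Final concentration = 209/20/29 * 100 = 36.03%

36.03


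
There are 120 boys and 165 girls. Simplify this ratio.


Find GCD(120, 165)
GCD = 15
Divide both by 15: 120/15 = 8, 165/15 = 11
Simplified ratio = 8:11

8:11


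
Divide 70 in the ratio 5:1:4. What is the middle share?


Ratio = 5:1:4
Total parts = 5 + 1 + 4 = 10
Value per part = 70 / 10 = 7
First share = 5 * 7 = 35
Middle share = 1 * 7 = 7
Third share = 4 * 7 = 28

7


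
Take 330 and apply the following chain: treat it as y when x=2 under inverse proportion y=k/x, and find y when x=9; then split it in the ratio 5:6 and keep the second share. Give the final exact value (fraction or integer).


Start with 330.
Step 1: Inverse prop: k = (330)*2; new y = k/9 = 330*2/9 = 220/3
Step 2: Split 5:6, second share = 220/3 * 6/11 = 40
Final result = 40

40


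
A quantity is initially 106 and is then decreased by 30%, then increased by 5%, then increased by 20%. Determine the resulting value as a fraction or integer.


Start: 106
Step 1: decrease by 30% => multiply by 70/100
  106 * 70/100 = 371/5
Step 2: increase by 5% => multiply by 105/100
  371/5 * 105/100 = 7791/100
Step 3: increase by 20% => multiply by 120/100
  7791/100 * 120/100 = 23373/250
Final value = 23373/250

23373/250


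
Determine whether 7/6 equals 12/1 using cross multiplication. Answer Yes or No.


Cross multiply to check 7/6 = 12/1
Left cross product: 7 * 1 = 7
Right cross product: 6 * 12 = 72
7 != 72
Not equal, so proportions differ => No

No


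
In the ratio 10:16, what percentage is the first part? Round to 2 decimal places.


Total parts = 10 + 16 = 26
First part fraction = 10/26
Percentage = (10/26) * 100
= 0.384615 * 100
= 38.46%

38.46


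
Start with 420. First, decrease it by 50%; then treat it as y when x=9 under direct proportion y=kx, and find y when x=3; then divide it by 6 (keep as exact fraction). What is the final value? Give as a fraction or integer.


Start with 420.
Step 1: Decrease by 50%: 420 * 50/100 = 210
Step 2: Direct prop: k = (210)/9; new y = k*3 = 210*3/9 = 70
Step 3: Divide by 6: 70 / 6 = 35/3
Final result = 35/3

35/3


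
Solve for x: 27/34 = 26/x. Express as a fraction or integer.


Setting up: 27/34 = 26/x
Cross multiply: 27 * x = 34 * 26
27x = 884
x = 884/27
x = 884/27

884/27


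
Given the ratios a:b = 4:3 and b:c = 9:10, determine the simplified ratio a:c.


Given a:b = 4:3 and b:c = 9:10
Make b consistent. Multiply first ratio by 9: a:b = 36:27
Multiply second ratio by 3: b:c = 27:30
Now b = 27 in both, so a:b:c = 36:27:30
Therefore a:c = 36:30
Simplify by GCD: a:c = 6:5

6:5


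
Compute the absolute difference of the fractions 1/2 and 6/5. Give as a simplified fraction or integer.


Simplify: 1/2 = 1/2 and 6/5 = 6/5
Find common denominator: LCD = 10
Convert: 5/10 and 12/10
Difference = |5 - 12|/10 = 7/10
Simplified = 7/10

7/10


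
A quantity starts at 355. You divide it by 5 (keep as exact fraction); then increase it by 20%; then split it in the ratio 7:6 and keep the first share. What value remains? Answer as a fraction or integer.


Start with 355.
Step 1: Divide by 5: 355 / 5 = 71
Step 2: Increase by 20%: 71 * 120/100 = 426/5
Step 3: Split 7:6, first share = 426/5 * 7/13 = 2982/65
Final result = 2982/65

2982/65


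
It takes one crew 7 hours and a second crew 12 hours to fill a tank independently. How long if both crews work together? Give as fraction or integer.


Rate of A = 1/7 job per hour
Rate of B = 1/12 job per hour
Combined rate = 1/7 + 1/12
Find common denominator: (12 + 7)/(7*12) = 19/84
Combined rate = 19/84 job per hour
Time together = 1 / (19/84) = 84/19 hours

84/19


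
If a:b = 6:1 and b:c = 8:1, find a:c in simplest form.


Given a:b = 6:1 and b:c = 8:1
Make b consistent. Multiply first ratio by 8: a:b = 48:8
Multiply second ratio by 1: b:c = 8:1
Now b = 8 in both, so a:b:c = 48:8:1
Therefore a:c = 48:1
Simplify by GCD: a:c = 48:1

48:1


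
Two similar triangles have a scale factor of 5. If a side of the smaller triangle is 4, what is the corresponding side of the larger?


Similar triangles have proportional sides
Scale factor = 5
Smaller side = 4
Corresponding larger side = 4 * 5
= 20

20


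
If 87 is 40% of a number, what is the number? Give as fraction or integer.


Given: 87 is 40% of the whole
Set up: 87 = 40/100 * whole
whole = 87 * 100 / 40
whole = 8700 / 40
whole = 435/2

435/2


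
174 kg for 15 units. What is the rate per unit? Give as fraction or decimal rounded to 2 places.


Total kg = 174
Number of units = 15
Unit rate = 174 / 15
= 11.60 kg per unit

11.60


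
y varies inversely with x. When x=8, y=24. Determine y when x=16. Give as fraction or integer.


Inverse proportion: y = k/x
Find k: k = 8 * 24 = 192
Compute y at x=16: y = 192/16
y = 12

12


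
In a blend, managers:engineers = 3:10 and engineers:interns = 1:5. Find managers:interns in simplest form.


Given a:b = 3:10 and b:c = 1:5
Make b consistent. Multiply first ratio by 1: a:b = 3:10
Multiply second ratio by 10: b:c = 10:50
Now b = 10 in both, so a:b:c = 3:10:50
Therefore a:c = 3:50
Simplify by GCD: a:c = 3:50

3:50


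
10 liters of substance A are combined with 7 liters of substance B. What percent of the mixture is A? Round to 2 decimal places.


Volume of A = 10 L
Volume of B = 7 L
Total volume = 10 + 7 = 17 L
Percentage of A = (10/17) * 100
= 58.82%

58.82


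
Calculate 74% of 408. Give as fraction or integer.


Compute 74% of 408
Convert percentage: 74% = 74/100
Multiply: 408 * 74/100
= 30192/100
= 7548/25

7548/25


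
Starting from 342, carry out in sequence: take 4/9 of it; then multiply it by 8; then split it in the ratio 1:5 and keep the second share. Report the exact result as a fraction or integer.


Start with 342.
Step 1: Take 4/9: 342 * 4/9 = 152
Step 2: Multiply by 8: 152 * 8 = 1216
Step 3: Split 1:5, second share = 1216 * 5/6 = 3040/3
Final result = 3040/3

3040/3


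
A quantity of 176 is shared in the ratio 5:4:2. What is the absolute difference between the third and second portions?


Total parts = 5 + 4 + 2 = 11
Value per part = 176 / 11 = 16
Shares: 5*16=80, 4*16=64, 2*16=32
Third share = 32, second share = 64
Difference = |32 - 64| = 32

32


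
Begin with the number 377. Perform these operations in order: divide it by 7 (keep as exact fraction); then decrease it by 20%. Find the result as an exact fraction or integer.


Start with 377.
Step 1: Divide by 7: 377 / 7 = 377/7
Step 2: Decrease by 20%: 377/7 * 80/100 = 1508/35
Final result = 1508/35

1508/35


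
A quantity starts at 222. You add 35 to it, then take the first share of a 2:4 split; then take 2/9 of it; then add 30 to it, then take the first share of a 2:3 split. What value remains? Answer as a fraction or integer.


Start with 222.
Step 1: Add 35: 222+35=257; split 2:4 first = 257*2/6 = 257/3
Step 2: Take 2/9: 257/3 * 2/9 = 514/27
Step 3: Add 30: 514/27+30=1324/27; split 2:3 first = 1324/27*2/5 = 2648/135
Final result = 2648/135

2648/135


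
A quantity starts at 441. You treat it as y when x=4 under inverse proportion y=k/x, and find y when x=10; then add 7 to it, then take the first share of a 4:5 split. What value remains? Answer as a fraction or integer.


Start with 441.
Step 1: Inverse prop: k = (441)*4; new y = k/10 = 441*4/10 = 882/5
Step 2: Add 7: 882/5+7=917/5; split 4:5 first = 917/5*4/9 = 3668/45
Final result = 3668/45

3668/45


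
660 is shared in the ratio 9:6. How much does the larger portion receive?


Total parts = 9 + 6 = 15
Value per part = 660 / 15 = 44
First share = 9 * 44 = 396
Second share = 6 * 44 = 264
Larger share = 396

396


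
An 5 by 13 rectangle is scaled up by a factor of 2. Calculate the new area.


Original dimensions: 5 x 13
Enlargement factor = 2
New width = 5 * 2 = 10
New height = 13 * 2 = 26
New area = 10 * 26 = 260

260


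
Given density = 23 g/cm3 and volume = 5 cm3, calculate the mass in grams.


Using mass = density * volume
Density = 23 g/cm3
Volume = 5 cm3
Mass = 23 * 5
= 115 g

115


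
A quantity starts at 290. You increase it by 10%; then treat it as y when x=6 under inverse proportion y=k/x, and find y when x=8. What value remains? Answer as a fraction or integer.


Start with 290.
Step 1: Increase by 10%: 290 * 110/100 = 319
Step 2: Inverse prop: k = (319)*6; new y = k/8 = 319*6/8 = 957/4
Final result = 957/4

957/4


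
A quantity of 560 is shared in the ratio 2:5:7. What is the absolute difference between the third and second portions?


Total parts = 2 + 5 + 7 = 14
Value per part = 560 / 14 = 40
Shares: 2*40=80, 5*40=200, 7*40=280
Third share = 280, second share = 200
Difference = |280 - 200| = 80

80


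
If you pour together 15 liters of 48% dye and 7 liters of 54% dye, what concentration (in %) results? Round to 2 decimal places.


Solute in mixture 1 = 48% of 15 L = 15*48/100 = 36/5 L
Solute in mixture 2 = 54% of 7 L = 7*54/100 = 189/50 L
Total solute = 36/5 + 189/50 = 549/50 L
Total volume = 15 + 7 = 22 L
Final concentration = 549/50/22 * 100 = 49.91%

49.91


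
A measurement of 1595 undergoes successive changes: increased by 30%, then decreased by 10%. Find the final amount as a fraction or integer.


Start: 1595
Step 1: increase by 30% => multiply by 130/100
  1595 * 130/100 = 4147/2
Step 2: decrease by 10% => multiply by 90/100
  4147/2 * 90/100 = 37323/20
Final value = 37323/20

37323/20


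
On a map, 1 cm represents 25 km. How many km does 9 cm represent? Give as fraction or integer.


Map scale: 1 cm = 25 km
Measured distance on map = 9 cm
Set up proportion: 9 * 25 / 1
= 225 / 1
= 225 km

225


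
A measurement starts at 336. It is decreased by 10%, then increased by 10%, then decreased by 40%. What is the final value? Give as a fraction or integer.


Start: 336
Step 1: decrease by 10% => multiply by 90/100
  336 * 90/100 = 1512/5
Step 2: increase by 10% => multiply by 110/100
  1512/5 * 110/100 = 8316/25
Step 3: decrease by 40% => multiply by 60/100
  8316/25 * 60/100 = 24948/125
Final value = 24948/125

24948/125


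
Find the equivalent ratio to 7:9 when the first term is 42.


Original ratio: 7:9
First term target: 42
Scale factor = 42 / 7 = 6
Multiply second term: 9 * 6 = 54
Equivalent ratio = 42:54

42:54


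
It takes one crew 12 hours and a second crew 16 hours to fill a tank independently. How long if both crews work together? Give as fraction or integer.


Rate of A = 1/12 job per hour
Rate of B = 1/16 job per hour
Combined rate = 1/12 + 1/16
Find common denominator: (16 + 12)/(12*16) = 28/192
Combined rate = 7/48 job per hour
Time together = 1 / (7/48) = 48/7 hours

48/7


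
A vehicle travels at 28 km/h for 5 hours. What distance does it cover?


Using distance = speed * time
Speed = 28 km/h
Time = 5 hours
Distance = 28 * 5
= 140 km

140


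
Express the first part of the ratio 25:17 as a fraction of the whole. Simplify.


Total parts = 25 + 17 = 42
First part fraction = 25/42
Simplify: 25/42 = 25/42

25/42


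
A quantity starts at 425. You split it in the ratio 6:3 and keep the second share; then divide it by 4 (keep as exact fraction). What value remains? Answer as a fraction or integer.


Start with 425.
Step 1: Split 6:3, second share = 425 * 3/9 = 425/3
Step 2: Divide by 4: 425/3 / 4 = 425/12
Final result = 425/12

425/12


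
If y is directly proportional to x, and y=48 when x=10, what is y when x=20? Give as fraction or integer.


Direct proportion: y = kx
Find k: k = 48/10 = 24/5
Compute y at x=20: y = 24/5 * 20
y = 96

96


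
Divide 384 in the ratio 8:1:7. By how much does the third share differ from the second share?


Total parts = 8 + 1 + 7 = 16
Value per part = 384 / 16 = 24
Shares: 8*24=192, 1*24=24, 7*24=168
Third share = 168, second share = 24
Difference = |168 - 24| = 144

144


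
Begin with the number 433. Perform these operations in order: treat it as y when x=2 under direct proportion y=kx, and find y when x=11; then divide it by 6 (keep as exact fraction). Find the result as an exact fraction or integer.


Start with 433.
Step 1: Direct prop: k = (433)/2; new y = k*11 = 433*11/2 = 4763/2
Step 2: Divide by 6: 4763/2 / 6 = 4763/12
Final result = 4763/12

4763/12


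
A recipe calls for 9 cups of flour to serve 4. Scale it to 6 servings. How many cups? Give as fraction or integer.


Original: 9 cups for 4 servings
Target servings = 6
Scaling factor = 6/4
New amount = 9 * 6/4
= 54/4
= 27/2 cups

27/2


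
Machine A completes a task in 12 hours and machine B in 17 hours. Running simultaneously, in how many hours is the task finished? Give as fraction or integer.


Rate of A = 1/12 job per hour
Rate of B = 1/17 job per hour
Combined rate = 1/12 + 1/17
Find common denominator: (17 + 12)/(12*17) = 29/204
Combined rate = 29/204 job per hour
Time together = 1 / (29/204) = 204/29 hours

204/29


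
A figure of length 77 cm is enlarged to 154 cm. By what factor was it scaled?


Original length = 77 cm
Scaled length = 154 cm
Scale factor = 154 / 77
= 2

2


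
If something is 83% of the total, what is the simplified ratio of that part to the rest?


Part = 83%, Remainder = 17%
Ratio = 83:17
GCD(83, 17) = 1
Simplify: 83:17 = 83:17

83:17


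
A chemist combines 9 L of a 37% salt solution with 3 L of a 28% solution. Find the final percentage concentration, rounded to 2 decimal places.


Solute in mixture 1 = 37% of 9 L = 9*37/100 = 333/100 L
Solute in mixture 2 = 28% of 3 L = 3*28/100 = 21/25 L
Total solute = 333/100 + 21/25 = 417/100 L
Total volume = 9 + 3 = 12 L
Final concentration = 417/100/12 * 100 = 34.75%

34.75


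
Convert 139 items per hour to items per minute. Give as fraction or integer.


Converting from per hour to per minute
Rate = 139 items per hour
Divide by 60: 139/60
= 139/60 items per minute

139/60


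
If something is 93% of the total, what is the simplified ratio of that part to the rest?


Part = 93%, Remainder = 7%
Ratio = 93:7
GCD(93, 7) = 1
Simplify: 93:7 = 93:7

93:7


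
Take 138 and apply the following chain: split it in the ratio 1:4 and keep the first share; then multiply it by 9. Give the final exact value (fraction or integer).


Start with 138.
Step 1: Split 1:4, first share = 138 * 1/5 = 138/5
Step 2: Multiply by 9: 138/5 * 9 = 1242/5
Final result = 1242/5

1242/5


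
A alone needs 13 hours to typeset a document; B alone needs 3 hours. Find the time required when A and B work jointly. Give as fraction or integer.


Rate of A = 1/13 job per hour
Rate of B = 1/3 job per hour
Combined rate = 1/13 + 1/3
Find common denominator: (3 + 13)/(13*3) = 16/39
Combined rate = 16/39 job per hour
Time together = 1 / (16/39) = 39/16 hours

39/16


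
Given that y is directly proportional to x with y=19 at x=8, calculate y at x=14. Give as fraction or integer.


Direct proportion: y = kx
Find k: k = 19/8 = 19/8
Compute y at x=14: y = 19/8 * 14
y = 133/4

133/4


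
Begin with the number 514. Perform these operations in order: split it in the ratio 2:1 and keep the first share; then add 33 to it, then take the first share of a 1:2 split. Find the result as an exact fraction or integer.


Start with 514.
Step 1: Split 2:1, first share = 514 * 2/3 = 1028/3
Step 2: Add 33: 1028/3+33=1127/3; split 1:2 first = 1127/3*1/3 = 1127/9
Final result = 1127/9

1127/9


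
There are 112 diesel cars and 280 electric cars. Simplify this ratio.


Find GCD(112, 280)
GCD = 56
Divide both by 56: 112/56 = 2, 280/56 = 5
Simplified ratio = 2:5

2:5


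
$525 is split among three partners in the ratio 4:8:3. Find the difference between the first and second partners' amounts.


Total parts = 4 + 8 + 3 = 15
Value per part = 525 / 15 = 35
Shares: 4*35=140, 8*35=280, 3*35=105
First share = 140, second share = 280
Difference = |140 - 280| = 140

140


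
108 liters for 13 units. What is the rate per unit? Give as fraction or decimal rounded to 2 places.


Total liters = 108
Number of units = 13
Unit rate = 108 / 13
= 8.31 liters per unit

8.31


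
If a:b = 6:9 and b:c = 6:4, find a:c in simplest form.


Given a:b = 6:9 and b:c = 6:4
Make b consistent. Multiply first ratio by 6: a:b = 36:54
Multiply second ratio by 9: b:c = 54:36
Now b = 54 in both, so a:b:c = 36:54:36
Therefore a:c = 36:36
Simplify by GCD: a:c = 1:1

1:1


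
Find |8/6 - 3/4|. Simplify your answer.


Simplify: 8/6 = 4/3 and 3/4 = 3/4
Find common denominator: LCD = 12
Convert: 16/12 and 9/12
Difference = |16 - 9|/12 = 7/12
Simplified = 7/12

7/12


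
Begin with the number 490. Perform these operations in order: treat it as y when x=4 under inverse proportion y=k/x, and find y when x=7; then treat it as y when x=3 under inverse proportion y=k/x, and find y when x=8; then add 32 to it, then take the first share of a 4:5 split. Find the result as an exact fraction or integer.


Start with 490.
Step 1: Inverse prop: k = (490)*4; new y = k/7 = 490*4/7 = 280
Step 2: Inverse prop: k = (280)*3; new y = k/8 = 280*3/8 = 105
Step 3: Add 32: 105+32=137; split 4:5 first = 137*4/9 = 548/9
Final result = 548/9

548/9


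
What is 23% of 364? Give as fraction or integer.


Compute 23% of 364
Convert percentage: 23% = 23/100
Multiply: 364 * 23/100
= 8372/100
= 2093/25

2093/25


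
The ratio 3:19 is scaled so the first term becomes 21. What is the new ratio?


Original ratio: 3:19
First term target: 21
Scale factor = 21 / 3 = 7
Multiply second term: 19 * 7 = 133
Equivalent ratio = 21:133

21:133


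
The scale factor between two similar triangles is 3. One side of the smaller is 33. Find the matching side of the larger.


Similar triangles have proportional sides
Scale factor = 3
Smaller side = 33
Corresponding larger side = 33 * 3
= 99

99


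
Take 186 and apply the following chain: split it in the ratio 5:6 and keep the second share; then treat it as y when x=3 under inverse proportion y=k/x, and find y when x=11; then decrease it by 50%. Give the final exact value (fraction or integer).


Start with 186.
Step 1: Split 5:6, second share = 186 * 6/11 = 1116/11
Step 2: Inverse prop: k = (1116/11)*3; new y = k/11 = 1116/11*3/11 = 3348/121
Step 3: Decrease by 50%: 3348/121 * 50/100 = 1674/121
Final result = 1674/121

1674/121


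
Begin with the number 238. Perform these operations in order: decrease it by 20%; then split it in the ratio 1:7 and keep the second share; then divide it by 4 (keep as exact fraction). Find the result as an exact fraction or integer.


Start with 238.
Step 1: Decrease by 20%: 238 * 80/100 = 952/5
Step 2: Split 1:7, second share = 952/5 * 7/8 = 833/5
Step 3: Divide by 4: 833/5 / 4 = 833/20
Final result = 833/20

833/20


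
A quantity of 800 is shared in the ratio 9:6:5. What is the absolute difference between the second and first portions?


Total parts = 9 + 6 + 5 = 20
Value per part = 800 / 20 = 40
Shares: 9*40=360, 6*40=240, 5*40=200
Second share = 240, first share = 360
Difference = |240 - 360| = 120

120


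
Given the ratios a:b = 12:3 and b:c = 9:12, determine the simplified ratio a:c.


Given a:b = 12:3 and b:c = 9:12
Make b consistent. Multiply first ratio by 9: a:b = 108:27
Multiply second ratio by 3: b:c = 27:36
Now b = 27 in both, so a:b:c = 108:27:36
Therefore a:c = 108:36
Simplify by GCD: a:c = 3:1

3:1


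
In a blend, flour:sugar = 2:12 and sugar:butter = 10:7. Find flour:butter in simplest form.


Given a:b = 2:12 and b:c = 10:7
Make b consistent. Multiply first ratio by 10: a:b = 20:120
Multiply second ratio by 12: b:c = 120:84
Now b = 120 in both, so a:b:c = 20:120:84
Therefore a:c = 20:84
Simplify by GCD: a:c = 5:21

5:21


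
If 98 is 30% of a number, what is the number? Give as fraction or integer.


Given: 98 is 30% of the whole
Set up: 98 = 30/100 * whole
whole = 98 * 100 / 30
whole = 9800 / 30
whole = 980/3

980/3


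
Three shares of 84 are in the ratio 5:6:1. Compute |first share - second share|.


Total parts = 5 + 6 + 1 = 12
Value per part = 84 / 12 = 7
Shares: 5*7=35, 6*7=42, 1*7=7
First share = 35, second share = 42
Difference = |35 - 42| = 7

7


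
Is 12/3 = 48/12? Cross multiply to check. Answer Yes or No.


Cross multiply to check 12/3 = 48/12
Left cross product: 12 * 12 = 144
Right cross product: 3 * 48 = 144
144 = 144
Equal, so proportions match => Yes

Yes


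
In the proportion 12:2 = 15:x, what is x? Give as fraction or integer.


Setting up: 12/2 = 15/x
Cross multiply: 12 * x = 2 * 15
12x = 30
x = 30/12
x = 5/2

5/2


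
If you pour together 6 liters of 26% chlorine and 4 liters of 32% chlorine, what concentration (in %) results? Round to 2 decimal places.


Solute in mixture 1 = 26% of 6 L = 6*26/100 = 39/25 L
Solute in mixture 2 = 32% of 4 L = 4*32/100 = 32/25 L
Total solute = 39/25 + 32/25 = 71/25 L
Total volume = 6 + 4 = 10 L
Final concentration = 71/25/10 * 100 = 28.40%

28.40


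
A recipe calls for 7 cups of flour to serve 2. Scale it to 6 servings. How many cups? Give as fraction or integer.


Original: 7 cups for 2 servings
Target servings = 6
Scaling factor = 6/2
New amount = 7 * 6/2
= 42/2
= 21 cups

21


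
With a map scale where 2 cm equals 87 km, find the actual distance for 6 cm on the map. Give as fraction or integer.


Map scale: 2 cm = 87 km
Measured distance on map = 6 cm
Set up proportion: 6 * 87 / 2
= 522 / 2
= 261 km

261


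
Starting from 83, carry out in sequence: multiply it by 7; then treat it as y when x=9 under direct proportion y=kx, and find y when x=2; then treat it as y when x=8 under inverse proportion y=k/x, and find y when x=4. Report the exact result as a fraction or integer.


Start with 83.
Step 1: Multiply by 7: 83 * 7 = 581
Step 2: Direct prop: k = (581)/9; new y = k*2 = 581*2/9 = 1162/9
Step 3: Inverse prop: k = (1162/9)*8; new y = k/4 = 1162/9*8/4 = 2324/9
Final result = 2324/9

2324/9


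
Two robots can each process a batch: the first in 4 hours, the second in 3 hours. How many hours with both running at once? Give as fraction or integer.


Rate of A = 1/4 job per hour
Rate of B = 1/3 job per hour
Combined rate = 1/4 + 1/3
Find common denominator: (3 + 4)/(4*3) = 7/12
Combined rate = 7/12 job per hour
Time together = 1 / (7/12) = 12/7 hours

12/7


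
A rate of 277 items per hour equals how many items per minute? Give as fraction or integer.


Converting from per hour to per minute
Rate = 277 items per hour
Divide by 60: 277/60
= 277/60 items per minute

277/60


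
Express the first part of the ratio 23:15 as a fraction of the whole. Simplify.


Total parts = 23 + 15 = 38
First part fraction = 23/38
Simplify: 23/38 = 23/38

23/38


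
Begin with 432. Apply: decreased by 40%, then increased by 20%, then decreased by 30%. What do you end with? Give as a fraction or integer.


Start: 432
Step 1: decrease by 40% => multiply by 60/100
  432 * 60/100 = 1296/5
Step 2: increase by 20% => multiply by 120/100
  1296/5 * 120/100 = 7776/25
Step 3: decrease by 30% => multiply by 70/100
  7776/25 * 70/100 = 27216/125
Final value = 27216/125

27216/125


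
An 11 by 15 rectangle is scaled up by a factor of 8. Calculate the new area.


Original dimensions: 11 x 15
Enlargement factor = 8
New width = 11 * 8 = 88
New height = 15 * 8 = 120
New area = 88 * 120 = 10560

10560


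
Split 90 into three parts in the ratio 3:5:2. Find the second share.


Ratio = 3:5:2
Total parts = 3 + 5 + 2 = 10
Value per part = 90 / 10 = 9
First share = 3 * 9 = 27
Middle share = 5 * 9 = 45
Third share = 2 * 9 = 18

45


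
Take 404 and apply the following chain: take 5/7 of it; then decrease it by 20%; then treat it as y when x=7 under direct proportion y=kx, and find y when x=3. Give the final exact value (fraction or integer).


Start with 404.
Step 1: Take 5/7: 404 * 5/7 = 2020/7
Step 2: Decrease by 20%: 2020/7 * 80/100 = 1616/7
Step 3: Direct prop: k = (1616/7)/7; new y = k*3 = 1616/7*3/7 = 4848/49
Final result = 4848/49

4848/49


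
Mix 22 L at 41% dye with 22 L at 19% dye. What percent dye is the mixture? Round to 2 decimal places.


Solute in mixture 1 = 41% of 22 L = 22*41/100 = 451/50 L
Solute in mixture 2 = 19% of 22 L = 22*19/100 = 209/50 L
Total solute = 451/50 + 209/50 = 66/5 L
Total volume = 22 + 22 = 44 L
Final concentration = 66/5/44 * 100 = 30.00%

30.00


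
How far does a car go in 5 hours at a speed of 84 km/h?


Using distance = speed * time
Speed = 84 km/h
Time = 5 hours
Distance = 84 * 5
= 420 km

420


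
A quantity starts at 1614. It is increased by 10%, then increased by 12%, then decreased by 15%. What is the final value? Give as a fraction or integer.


Start: 1614
Step 1: increase by 10% => multiply by 110/100
  1614 * 110/100 = 8877/5
Step 2: increase by 12% => multiply by 112/100
  8877/5 * 112/100 = 248556/125
Step 3: decrease by 15% => multiply by 85/100
  248556/125 * 85/100 = 1056363/625
Final value = 1056363/625

1056363/625


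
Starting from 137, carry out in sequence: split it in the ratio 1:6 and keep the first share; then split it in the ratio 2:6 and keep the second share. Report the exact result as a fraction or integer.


Start with 137.
Step 1: Split 1:6, first share = 137 * 1/7 = 137/7
Step 2: Split 2:6, second share = 137/7 * 6/8 = 411/28
Final result = 411/28

411/28


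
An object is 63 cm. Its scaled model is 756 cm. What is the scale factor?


Original length = 63 cm
Scaled length = 756 cm
Scale factor = 756 / 63
= 12

12


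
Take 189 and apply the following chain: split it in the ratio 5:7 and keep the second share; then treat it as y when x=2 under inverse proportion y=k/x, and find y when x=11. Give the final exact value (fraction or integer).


Start with 189.
Step 1: Split 5:7, second share = 189 * 7/12 = 441/4
Step 2: Inverse prop: k = (441/4)*2; new y = k/11 = 441/4*2/11 = 441/22
Final result = 441/22

441/22


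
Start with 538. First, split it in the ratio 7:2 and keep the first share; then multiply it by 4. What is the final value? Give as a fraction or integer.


Start with 538.
Step 1: Split 7:2, first share = 538 * 7/9 = 3766/9
Step 2: Multiply by 4: 3766/9 * 4 = 15064/9
Final result = 15064/9

15064/9


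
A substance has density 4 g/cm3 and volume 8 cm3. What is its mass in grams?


Using mass = density * volume
Density = 4 g/cm3
Volume = 8 cm3
Mass = 4 * 8
= 32 g

32


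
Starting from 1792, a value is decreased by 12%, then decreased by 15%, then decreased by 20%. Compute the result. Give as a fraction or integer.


Start: 1792
Step 1: decrease by 12% => multiply by 88/100
  1792 * 88/100 = 39424/25
Step 2: decrease by 15% => multiply by 85/100
  39424/25 * 85/100 = 167552/125
Step 3: decrease by 20% => multiply by 80/100
  167552/125 * 80/100 = 670208/625
Final value = 670208/625

670208/625


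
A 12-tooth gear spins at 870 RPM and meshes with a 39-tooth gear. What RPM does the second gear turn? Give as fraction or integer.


Gear ratio: teeth_A * RPM_A = teeth_B * RPM_B
12 * 870 = 39 * RPM_B
10440 = 39 * RPM_B
RPM_B = 10440 / 39
RPM_B = 3480/13

3480/13


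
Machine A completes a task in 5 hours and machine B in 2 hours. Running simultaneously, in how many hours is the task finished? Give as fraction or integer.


Rate of A = 1/5 job per hour
Rate of B = 1/2 job per hour
Combined rate = 1/5 + 1/2
Find common denominator: (2 + 5)/(5*2) = 7/10
Combined rate = 7/10 job per hour
Time together = 1 / (7/10) = 10/7 hours

10/7


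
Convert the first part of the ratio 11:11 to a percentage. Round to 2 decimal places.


Total parts = 11 + 11 = 22
First part fraction = 11/22
Percentage = (11/22) * 100
= 0.5 * 100
= 50.00%

50.00


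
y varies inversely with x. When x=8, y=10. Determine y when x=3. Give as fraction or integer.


Inverse proportion: y = k/x
Find k: k = 8 * 10 = 80
Compute y at x=3: y = 80/3
y = 80/3

80/3


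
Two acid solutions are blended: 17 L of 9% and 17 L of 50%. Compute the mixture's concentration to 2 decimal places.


Solute in mixture 1 = 9% of 17 L = 17*9/100 = 153/100 L
Solute in mixture 2 = 50% of 17 L = 17*50/100 = 17/2 L
Total solute = 153/100 + 17/2 = 1003/100 L
Total volume = 17 + 17 = 34 L
Final concentration = 1003/100/34 * 100 = 29.50%

29.50


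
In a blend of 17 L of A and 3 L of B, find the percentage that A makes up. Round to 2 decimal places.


Volume of A = 17 L
Volume of B = 3 L
Total volume = 17 + 3 = 20 L
Percentage of A = (17/20) * 100
= 85.00%

85.00


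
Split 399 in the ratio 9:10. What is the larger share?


Total parts = 9 + 10 = 19
Value per part = 399 / 19 = 21
First share = 9 * 21 = 189
Second share = 10 * 21 = 210
Larger share = 210

210


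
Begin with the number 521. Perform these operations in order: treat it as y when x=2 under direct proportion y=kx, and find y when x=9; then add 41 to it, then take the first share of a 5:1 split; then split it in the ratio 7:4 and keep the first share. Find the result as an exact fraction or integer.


Start with 521.
Step 1: Direct prop: k = (521)/2; new y = k*9 = 521*9/2 = 4689/2
Step 2: Add 41: 4689/2+41=4771/2; split 5:1 first = 4771/2*5/6 = 23855/12
Step 3: Split 7:4, first share = 23855/12 * 7/11 = 166985/132
Final result = 166985/132

166985/132


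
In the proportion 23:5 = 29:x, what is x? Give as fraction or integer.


Setting up: 23/5 = 29/x
Cross multiply: 23 * x = 5 * 29
23x = 145
x = 145/23
x = 145/23

145/23


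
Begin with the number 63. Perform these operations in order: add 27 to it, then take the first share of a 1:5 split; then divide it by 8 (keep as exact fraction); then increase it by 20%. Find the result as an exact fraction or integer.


Start with 63.
Step 1: Add 27: 63+27=90; split 1:5 first = 90*1/6 = 15
Step 2: Divide by 8: 15 / 8 = 15/8
Step 3: Increase by 20%: 15/8 * 120/100 = 9/4
Final result = 9/4

9/4


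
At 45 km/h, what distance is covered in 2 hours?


Using distance = speed * time
Speed = 45 km/h
Time = 2 hours
Distance = 45 * 2
= 90 km

90


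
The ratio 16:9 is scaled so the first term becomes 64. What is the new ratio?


Original ratio: 16:9
First term target: 64
Scale factor = 64 / 16 = 4
Multiply second term: 9 * 4 = 36
Equivalent ratio = 64:36

64:36


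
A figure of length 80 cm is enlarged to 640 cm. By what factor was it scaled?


Original length = 80 cm
Scaled length = 640 cm
Scale factor = 640 / 80
= 8

8


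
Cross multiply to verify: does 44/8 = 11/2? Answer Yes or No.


Cross multiply to check 44/8 = 11/2
Left cross product: 44 * 2 = 88
Right cross product: 8 * 11 = 88
88 = 88
Equal, so proportions match => Yes

Yes


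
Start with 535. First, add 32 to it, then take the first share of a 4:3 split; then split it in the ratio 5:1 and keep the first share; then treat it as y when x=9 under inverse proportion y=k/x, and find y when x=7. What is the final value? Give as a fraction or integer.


Start with 535.
Step 1: Add 32: 535+32=567; split 4:3 first = 567*4/7 = 324
Step 2: Split 5:1, first share = 324 * 5/6 = 270
Step 3: Inverse prop: k = (270)*9; new y = k/7 = 270*9/7 = 2430/7
Final result = 2430/7

2430/7


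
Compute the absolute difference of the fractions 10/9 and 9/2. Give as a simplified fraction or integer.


Simplify: 10/9 = 10/9 and 9/2 = 9/2
Find common denominator: LCD = 18
Convert: 20/18 and 81/18
Difference = |20 - 81|/18 = 61/18
Simplified = 61/18

61/18
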